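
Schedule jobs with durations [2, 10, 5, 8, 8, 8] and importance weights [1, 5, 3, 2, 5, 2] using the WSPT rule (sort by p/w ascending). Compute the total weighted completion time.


Compute p/w ratios and sort ascending (WSPT): [(8, 5), (5, 3), (2, 1), (10, 5), (8, 2), (8, 2)]
Compute weighted completion times:
  Job (p=8,w=5): C=8, w*C=5*8=40
  Job (p=5,w=3): C=13, w*C=3*13=39
  Job (p=2,w=1): C=15, w*C=1*15=15
  Job (p=10,w=5): C=25, w*C=5*25=125
  Job (p=8,w=2): C=33, w*C=2*33=66
  Job (p=8,w=2): C=41, w*C=2*41=82
Total weighted completion time = 367

367


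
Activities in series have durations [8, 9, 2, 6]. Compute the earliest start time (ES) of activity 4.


Activity 4 starts after activities 1 through 3 complete.
Predecessor durations: [8, 9, 2]
ES = 8 + 9 + 2 = 19

19


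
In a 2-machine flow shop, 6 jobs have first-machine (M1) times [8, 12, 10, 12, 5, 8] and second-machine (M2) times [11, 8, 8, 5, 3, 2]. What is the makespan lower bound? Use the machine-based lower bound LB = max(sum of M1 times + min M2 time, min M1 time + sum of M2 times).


LB1 = sum(M1 times) + min(M2 times) = 55 + 2 = 57
LB2 = min(M1 times) + sum(M2 times) = 5 + 37 = 42
Lower bound = max(LB1, LB2) = max(57, 42) = 57

57


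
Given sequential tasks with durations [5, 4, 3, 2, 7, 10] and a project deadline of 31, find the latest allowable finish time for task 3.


LF(activity 3) = deadline - sum of successor durations
Successors: activities 4 through 6 with durations [2, 7, 10]
Sum of successor durations = 19
LF = 31 - 19 = 12

12


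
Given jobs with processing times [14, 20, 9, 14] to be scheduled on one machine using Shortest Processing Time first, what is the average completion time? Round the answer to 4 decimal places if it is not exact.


Sort jobs by processing time (SPT order): [9, 14, 14, 20]
Compute completion times sequentially:
  Job 1: processing = 9, completes at 9
  Job 2: processing = 14, completes at 23
  Job 3: processing = 14, completes at 37
  Job 4: processing = 20, completes at 57
Sum of completion times = 126
Average completion time = 126/4 = 31.5

31.5


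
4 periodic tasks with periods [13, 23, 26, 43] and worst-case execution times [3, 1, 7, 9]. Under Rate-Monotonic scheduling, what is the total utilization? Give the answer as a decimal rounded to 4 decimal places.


Compute individual utilizations (exact fractions):
  Task 1: C/T = 3/13 (approx. 0.2308)
  Task 2: C/T = 1/23 (approx. 0.0435)
  Task 3: C/T = 7/26 (approx. 0.2692)
  Task 4: C/T = 9/43 (approx. 0.2093)
Total utilization U = 3/13 + 1/23 + 7/26 + 9/43 = 1489/1978
Rounded to 4 decimal places: U = 0.7528
RM (Liu & Layland) bound for 4 tasks = 0.756828; compare with U = 1489/1978 (approx. 0.752781)
U <= bound, so schedulable by RM sufficient condition.

0.7528


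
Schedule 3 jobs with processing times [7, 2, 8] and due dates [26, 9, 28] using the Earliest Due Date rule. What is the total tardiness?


Sort by due date (EDD order): [(2, 9), (7, 26), (8, 28)]
Compute completion times and tardiness:
  Job 1: p=2, d=9, C=2, tardiness=max(0,2-9)=0
  Job 2: p=7, d=26, C=9, tardiness=max(0,9-26)=0
  Job 3: p=8, d=28, C=17, tardiness=max(0,17-28)=0
Total tardiness = 0

0


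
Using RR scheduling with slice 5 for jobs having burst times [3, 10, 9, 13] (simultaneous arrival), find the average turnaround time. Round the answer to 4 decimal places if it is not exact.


Time quantum = 5
Execution trace:
  J1 runs 3 units, time = 3
  J2 runs 5 units, time = 8
  J3 runs 5 units, time = 13
  J4 runs 5 units, time = 18
  J2 runs 5 units, time = 23
  J3 runs 4 units, time = 27
  J4 runs 5 units, time = 32
  J4 runs 3 units, time = 35
Finish times: [3, 23, 27, 35]
Average turnaround = 88/4 = 22.0

22.0


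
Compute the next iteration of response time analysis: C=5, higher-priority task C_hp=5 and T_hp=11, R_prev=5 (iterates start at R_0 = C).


R_next = C + ceil(R_prev / T_hp) * C_hp
ceil(5 / 11) = ceil(0.4545) = 1
Interference = 1 * 5 = 5
R_next = 5 + 5 = 10

10


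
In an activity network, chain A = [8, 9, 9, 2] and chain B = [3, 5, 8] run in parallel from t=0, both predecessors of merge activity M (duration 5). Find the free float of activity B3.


ES(B3) = sum of predecessors on chain B = 8
EF(B3) = ES + duration = 8 + 8 = 16
Successor of B3 is M. ES(M) = max(sum(A), sum(B)) = max(28, 16) = 28
Free float = ES(successor) - EF(current) = 28 - 16 = 12

12


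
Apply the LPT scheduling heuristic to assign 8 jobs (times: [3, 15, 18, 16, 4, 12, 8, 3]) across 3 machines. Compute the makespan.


Sort jobs in decreasing order (LPT): [18, 16, 15, 12, 8, 4, 3, 3]
Assign each job to the least loaded machine:
  Machine 1: jobs [18, 4, 3], load = 25
  Machine 2: jobs [16, 8, 3], load = 27
  Machine 3: jobs [15, 12], load = 27
Makespan = max load = 27

27


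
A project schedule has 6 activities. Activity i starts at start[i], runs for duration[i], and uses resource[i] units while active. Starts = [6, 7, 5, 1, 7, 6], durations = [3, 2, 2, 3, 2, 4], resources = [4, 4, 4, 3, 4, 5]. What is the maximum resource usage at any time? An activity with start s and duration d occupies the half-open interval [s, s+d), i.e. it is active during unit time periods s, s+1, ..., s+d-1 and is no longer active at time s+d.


Each activity i is active on [start_i, start_i + duration_i).
Compute total resource usage per time slot:
  t=0: active resources = [], total = 0
  t=1: active resources = [3], total = 3
  t=2: active resources = [3], total = 3
  t=3: active resources = [3], total = 3
  t=4: active resources = [], total = 0
  t=5: active resources = [4], total = 4
  t=6: active resources = [4, 4, 5], total = 13
  t=7: active resources = [4, 4, 4, 5], total = 17
  t=8: active resources = [4, 4, 4, 5], total = 17
  t=9: active resources = [5], total = 5
Peak resource demand = 17

17


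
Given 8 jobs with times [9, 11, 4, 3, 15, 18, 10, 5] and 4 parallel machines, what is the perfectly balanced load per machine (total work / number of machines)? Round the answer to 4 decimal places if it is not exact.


Total processing time = 9 + 11 + 4 + 3 + 15 + 18 + 10 + 5 = 75
Number of machines = 4
Ideal balanced load = 75 / 4 = 18.75

18.75


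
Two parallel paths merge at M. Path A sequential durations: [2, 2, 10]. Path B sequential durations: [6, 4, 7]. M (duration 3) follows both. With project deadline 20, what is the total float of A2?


Forward pass: ES(A2) = sum of predecessors on chain A = 2
EF = ES + duration = 2 + 2 = 4
Backward pass: LF(M) = deadline = 20; LS(M) = 20 - 3 = 17
LF(A2) = LS(M) - sum(successors on chain A) = 17 - 10 = 7
LS = LF - duration = 7 - 2 = 5
Total float = LS - ES = 5 - 2 = 3

3


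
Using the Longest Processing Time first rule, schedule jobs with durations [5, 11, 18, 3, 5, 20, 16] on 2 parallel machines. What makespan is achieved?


Sort jobs in decreasing order (LPT): [20, 18, 16, 11, 5, 5, 3]
Assign each job to the least loaded machine:
  Machine 1: jobs [20, 11, 5, 3], load = 39
  Machine 2: jobs [18, 16, 5], load = 39
Makespan = max load = 39

39


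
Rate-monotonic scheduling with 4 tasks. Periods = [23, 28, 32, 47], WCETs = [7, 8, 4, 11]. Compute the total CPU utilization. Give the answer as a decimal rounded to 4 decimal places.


Compute individual utilizations (exact fractions):
  Task 1: C/T = 7/23 (approx. 0.3043)
  Task 2: C/T = 8/28 = 2/7 (approx. 0.2857)
  Task 3: C/T = 4/32 = 1/8 (approx. 0.125)
  Task 4: C/T = 11/47 (approx. 0.234)
Total utilization U = 7/23 + 2/7 + 1/8 + 11/47 = 57455/60536
Rounded to 4 decimal places: U = 0.9491
RM (Liu & Layland) bound for 4 tasks = 0.756828; compare with U = 57455/60536 (approx. 0.949105)
bound < U <= 1, so the RM sufficient condition is not met (inconclusive; an exact test such as response-time analysis is needed).

0.9491


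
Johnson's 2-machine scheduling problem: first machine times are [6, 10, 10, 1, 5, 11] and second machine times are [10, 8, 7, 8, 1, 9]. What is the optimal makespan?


Apply Johnson's rule:
  Group 1 (a <= b): [(4, 1, 8), (1, 6, 10)]
  Group 2 (a > b): [(6, 11, 9), (2, 10, 8), (3, 10, 7), (5, 5, 1)]
Optimal job order: [4, 1, 6, 2, 3, 5]
Schedule:
  Job 4: M1 done at 1, M2 done at 9
  Job 1: M1 done at 7, M2 done at 19
  Job 6: M1 done at 18, M2 done at 28
  Job 2: M1 done at 28, M2 done at 36
  Job 3: M1 done at 38, M2 done at 45
  Job 5: M1 done at 43, M2 done at 46
Makespan = 46

46


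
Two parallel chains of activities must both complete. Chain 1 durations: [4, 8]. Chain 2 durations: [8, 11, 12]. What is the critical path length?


Path A total = 4 + 8 = 12
Path B total = 8 + 11 + 12 = 31
Critical path = longest path = max(12, 31) = 31

31


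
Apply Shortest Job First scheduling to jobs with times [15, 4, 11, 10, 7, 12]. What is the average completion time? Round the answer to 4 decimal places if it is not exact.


SJF order (ascending): [4, 7, 10, 11, 12, 15]
Completion times:
  Job 1: burst=4, C=4
  Job 2: burst=7, C=11
  Job 3: burst=10, C=21
  Job 4: burst=11, C=32
  Job 5: burst=12, C=44
  Job 6: burst=15, C=59
Average completion = 171/6 = 28.5

28.5


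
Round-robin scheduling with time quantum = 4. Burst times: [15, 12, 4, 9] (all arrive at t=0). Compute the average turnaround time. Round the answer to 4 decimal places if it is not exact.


Time quantum = 4
Execution trace:
  J1 runs 4 units, time = 4
  J2 runs 4 units, time = 8
  J3 runs 4 units, time = 12
  J4 runs 4 units, time = 16
  J1 runs 4 units, time = 20
  J2 runs 4 units, time = 24
  J4 runs 4 units, time = 28
  J1 runs 4 units, time = 32
  J2 runs 4 units, time = 36
  J4 runs 1 units, time = 37
  J1 runs 3 units, time = 40
Finish times: [40, 36, 12, 37]
Average turnaround = 125/4 = 31.25

31.25


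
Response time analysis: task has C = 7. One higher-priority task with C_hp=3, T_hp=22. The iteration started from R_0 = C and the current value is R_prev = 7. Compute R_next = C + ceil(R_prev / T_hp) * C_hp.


R_next = C + ceil(R_prev / T_hp) * C_hp
ceil(7 / 22) = ceil(0.3182) = 1
Interference = 1 * 3 = 3
R_next = 7 + 3 = 10

10


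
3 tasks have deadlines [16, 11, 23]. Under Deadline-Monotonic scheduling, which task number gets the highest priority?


Sort tasks by relative deadline (ascending):
  Task 2: deadline = 11
  Task 1: deadline = 16
  Task 3: deadline = 23
Priority order (highest first): [2, 1, 3]
Highest priority task = 2

2


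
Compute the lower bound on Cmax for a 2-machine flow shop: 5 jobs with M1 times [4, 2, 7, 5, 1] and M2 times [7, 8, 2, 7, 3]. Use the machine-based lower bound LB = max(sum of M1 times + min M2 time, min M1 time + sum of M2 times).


LB1 = sum(M1 times) + min(M2 times) = 19 + 2 = 21
LB2 = min(M1 times) + sum(M2 times) = 1 + 27 = 28
Lower bound = max(LB1, LB2) = max(21, 28) = 28

28


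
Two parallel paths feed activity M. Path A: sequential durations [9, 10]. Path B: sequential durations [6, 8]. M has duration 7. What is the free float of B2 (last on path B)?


ES(B2) = sum of predecessors on chain B = 6
EF(B2) = ES + duration = 6 + 8 = 14
Successor of B2 is M. ES(M) = max(sum(A), sum(B)) = max(19, 14) = 19
Free float = ES(successor) - EF(current) = 19 - 14 = 5

5


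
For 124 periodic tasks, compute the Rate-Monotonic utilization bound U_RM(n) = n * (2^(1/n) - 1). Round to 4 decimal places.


Compute 2^(1/124) = 1.0056055492
Subtract 1: 1.0056055492 - 1 = 0.0056055492
Multiply by n: 124 * 0.0056055492 = 0.6950881008
Round to 4 dp: 0.6951

0.6951


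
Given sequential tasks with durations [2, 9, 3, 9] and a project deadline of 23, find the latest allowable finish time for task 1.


LF(activity 1) = deadline - sum of successor durations
Successors: activities 2 through 4 with durations [9, 3, 9]
Sum of successor durations = 21
LF = 23 - 21 = 2

2


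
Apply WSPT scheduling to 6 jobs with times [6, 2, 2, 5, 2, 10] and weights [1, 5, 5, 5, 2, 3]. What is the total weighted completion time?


Compute p/w ratios and sort ascending (WSPT): [(2, 5), (2, 5), (5, 5), (2, 2), (10, 3), (6, 1)]
Compute weighted completion times:
  Job (p=2,w=5): C=2, w*C=5*2=10
  Job (p=2,w=5): C=4, w*C=5*4=20
  Job (p=5,w=5): C=9, w*C=5*9=45
  Job (p=2,w=2): C=11, w*C=2*11=22
  Job (p=10,w=3): C=21, w*C=3*21=63
  Job (p=6,w=1): C=27, w*C=1*27=27
Total weighted completion time = 187

187


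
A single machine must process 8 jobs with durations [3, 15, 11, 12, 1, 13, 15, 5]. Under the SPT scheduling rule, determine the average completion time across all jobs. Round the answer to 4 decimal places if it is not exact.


Sort jobs by processing time (SPT order): [1, 3, 5, 11, 12, 13, 15, 15]
Compute completion times sequentially:
  Job 1: processing = 1, completes at 1
  Job 2: processing = 3, completes at 4
  Job 3: processing = 5, completes at 9
  Job 4: processing = 11, completes at 20
  Job 5: processing = 12, completes at 32
  Job 6: processing = 13, completes at 45
  Job 7: processing = 15, completes at 60
  Job 8: processing = 15, completes at 75
Sum of completion times = 246
Average completion time = 246/8 = 30.75

30.75


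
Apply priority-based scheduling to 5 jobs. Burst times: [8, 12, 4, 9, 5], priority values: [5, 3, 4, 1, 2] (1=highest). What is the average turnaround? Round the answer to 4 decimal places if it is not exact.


Sort by priority (ascending = highest first):
Order: [(1, 9), (2, 5), (3, 12), (4, 4), (5, 8)]
Completion times:
  Priority 1, burst=9, C=9
  Priority 2, burst=5, C=14
  Priority 3, burst=12, C=26
  Priority 4, burst=4, C=30
  Priority 5, burst=8, C=38
Average turnaround = 117/5 = 23.4

23.4


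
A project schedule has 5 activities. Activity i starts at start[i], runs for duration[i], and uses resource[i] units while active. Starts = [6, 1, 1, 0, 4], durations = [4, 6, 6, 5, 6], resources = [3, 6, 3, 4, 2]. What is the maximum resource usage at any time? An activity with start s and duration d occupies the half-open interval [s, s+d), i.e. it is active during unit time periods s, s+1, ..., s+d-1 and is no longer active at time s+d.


Each activity i is active on [start_i, start_i + duration_i).
Compute total resource usage per time slot:
  t=0: active resources = [4], total = 4
  t=1: active resources = [6, 3, 4], total = 13
  t=2: active resources = [6, 3, 4], total = 13
  t=3: active resources = [6, 3, 4], total = 13
  t=4: active resources = [6, 3, 4, 2], total = 15
  t=5: active resources = [6, 3, 2], total = 11
  t=6: active resources = [3, 6, 3, 2], total = 14
  t=7: active resources = [3, 2], total = 5
  t=8: active resources = [3, 2], total = 5
  t=9: active resources = [3, 2], total = 5
Peak resource demand = 15

15


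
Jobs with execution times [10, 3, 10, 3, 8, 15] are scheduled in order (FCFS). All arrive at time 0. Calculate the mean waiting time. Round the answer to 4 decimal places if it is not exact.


FCFS order (as given): [10, 3, 10, 3, 8, 15]
Waiting times:
  Job 1: wait = 0
  Job 2: wait = 10
  Job 3: wait = 13
  Job 4: wait = 23
  Job 5: wait = 26
  Job 6: wait = 34
Sum of waiting times = 106
Average waiting time = 106/6 = 17.6667

17.6667


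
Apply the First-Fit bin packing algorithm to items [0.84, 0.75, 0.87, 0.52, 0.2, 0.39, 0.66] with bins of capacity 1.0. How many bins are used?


Place items sequentially using First-Fit:
  Item 0.84 -> new Bin 1
  Item 0.75 -> new Bin 2
  Item 0.87 -> new Bin 3
  Item 0.52 -> new Bin 4
  Item 0.2 -> Bin 2 (now 0.95)
  Item 0.39 -> Bin 4 (now 0.91)
  Item 0.66 -> new Bin 5
Total bins used = 5

5


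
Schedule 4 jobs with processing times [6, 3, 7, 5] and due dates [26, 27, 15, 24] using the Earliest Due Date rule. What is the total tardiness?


Sort by due date (EDD order): [(7, 15), (5, 24), (6, 26), (3, 27)]
Compute completion times and tardiness:
  Job 1: p=7, d=15, C=7, tardiness=max(0,7-15)=0
  Job 2: p=5, d=24, C=12, tardiness=max(0,12-24)=0
  Job 3: p=6, d=26, C=18, tardiness=max(0,18-26)=0
  Job 4: p=3, d=27, C=21, tardiness=max(0,21-27)=0
Total tardiness = 0

0


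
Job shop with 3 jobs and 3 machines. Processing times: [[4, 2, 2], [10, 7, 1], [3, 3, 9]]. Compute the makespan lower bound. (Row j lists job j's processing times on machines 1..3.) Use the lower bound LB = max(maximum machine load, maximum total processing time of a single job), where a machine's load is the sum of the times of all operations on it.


Machine loads:
  Machine 1: 4 + 10 + 3 = 17
  Machine 2: 2 + 7 + 3 = 12
  Machine 3: 2 + 1 + 9 = 12
Max machine load = 17
Job totals:
  Job 1: 8
  Job 2: 18
  Job 3: 15
Max job total = 18
Lower bound = max(17, 18) = 18

18


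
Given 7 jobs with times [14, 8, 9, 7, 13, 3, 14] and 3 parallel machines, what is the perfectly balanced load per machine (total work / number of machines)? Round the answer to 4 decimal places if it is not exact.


Total processing time = 14 + 8 + 9 + 7 + 13 + 3 + 14 = 68
Number of machines = 3
Ideal balanced load = 68 / 3 = 22.6667

22.6667


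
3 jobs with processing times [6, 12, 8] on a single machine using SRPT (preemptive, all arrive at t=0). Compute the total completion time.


Since all jobs arrive at t=0, SRPT equals SPT ordering.
SPT order: [6, 8, 12]
Completion times:
  Job 1: p=6, C=6
  Job 2: p=8, C=14
  Job 3: p=12, C=26
Total completion time = 6 + 14 + 26 = 46

46


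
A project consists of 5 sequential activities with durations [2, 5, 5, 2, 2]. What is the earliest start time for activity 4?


Activity 4 starts after activities 1 through 3 complete.
Predecessor durations: [2, 5, 5]
ES = 2 + 5 + 5 = 12

12


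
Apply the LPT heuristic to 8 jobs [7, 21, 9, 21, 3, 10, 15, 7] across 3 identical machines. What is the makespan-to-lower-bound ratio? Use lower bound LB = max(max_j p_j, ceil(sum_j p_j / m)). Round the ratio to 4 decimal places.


LPT order: [21, 21, 15, 10, 9, 7, 7, 3]
Machine loads after assignment: [30, 31, 32]
LPT makespan = 32
Lower bound = max(max_job, ceil(total/3)) = max(21, 31) = 31
Ratio = 32 / 31 = 1.0323

1.0323


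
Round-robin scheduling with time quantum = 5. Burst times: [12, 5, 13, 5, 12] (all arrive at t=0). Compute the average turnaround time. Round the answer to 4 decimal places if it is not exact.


Time quantum = 5
Execution trace:
  J1 runs 5 units, time = 5
  J2 runs 5 units, time = 10
  J3 runs 5 units, time = 15
  J4 runs 5 units, time = 20
  J5 runs 5 units, time = 25
  J1 runs 5 units, time = 30
  J3 runs 5 units, time = 35
  J5 runs 5 units, time = 40
  J1 runs 2 units, time = 42
  J3 runs 3 units, time = 45
  J5 runs 2 units, time = 47
Finish times: [42, 10, 45, 20, 47]
Average turnaround = 164/5 = 32.8

32.8


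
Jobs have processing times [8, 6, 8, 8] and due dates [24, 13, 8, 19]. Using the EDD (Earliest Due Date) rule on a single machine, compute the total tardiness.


Sort by due date (EDD order): [(8, 8), (6, 13), (8, 19), (8, 24)]
Compute completion times and tardiness:
  Job 1: p=8, d=8, C=8, tardiness=max(0,8-8)=0
  Job 2: p=6, d=13, C=14, tardiness=max(0,14-13)=1
  Job 3: p=8, d=19, C=22, tardiness=max(0,22-19)=3
  Job 4: p=8, d=24, C=30, tardiness=max(0,30-24)=6
Total tardiness = 10

10


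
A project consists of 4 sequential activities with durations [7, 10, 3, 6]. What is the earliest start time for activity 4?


Activity 4 starts after activities 1 through 3 complete.
Predecessor durations: [7, 10, 3]
ES = 7 + 10 + 3 = 20

20


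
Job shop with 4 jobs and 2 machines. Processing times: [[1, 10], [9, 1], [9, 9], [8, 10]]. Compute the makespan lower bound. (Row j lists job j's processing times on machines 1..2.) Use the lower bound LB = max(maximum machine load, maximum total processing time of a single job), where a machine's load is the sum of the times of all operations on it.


Machine loads:
  Machine 1: 1 + 9 + 9 + 8 = 27
  Machine 2: 10 + 1 + 9 + 10 = 30
Max machine load = 30
Job totals:
  Job 1: 11
  Job 2: 10
  Job 3: 18
  Job 4: 18
Max job total = 18
Lower bound = max(30, 18) = 30

30


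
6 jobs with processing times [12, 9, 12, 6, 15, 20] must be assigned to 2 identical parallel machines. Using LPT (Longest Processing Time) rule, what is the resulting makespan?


Sort jobs in decreasing order (LPT): [20, 15, 12, 12, 9, 6]
Assign each job to the least loaded machine:
  Machine 1: jobs [20, 12, 6], load = 38
  Machine 2: jobs [15, 12, 9], load = 36
Makespan = max load = 38

38


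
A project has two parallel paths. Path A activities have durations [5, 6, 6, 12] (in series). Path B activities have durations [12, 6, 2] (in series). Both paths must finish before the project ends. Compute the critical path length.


Path A total = 5 + 6 + 6 + 12 = 29
Path B total = 12 + 6 + 2 = 20
Critical path = longest path = max(29, 20) = 29

29


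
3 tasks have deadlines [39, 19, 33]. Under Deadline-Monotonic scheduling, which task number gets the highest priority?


Sort tasks by relative deadline (ascending):
  Task 2: deadline = 19
  Task 3: deadline = 33
  Task 1: deadline = 39
Priority order (highest first): [2, 3, 1]
Highest priority task = 2

2


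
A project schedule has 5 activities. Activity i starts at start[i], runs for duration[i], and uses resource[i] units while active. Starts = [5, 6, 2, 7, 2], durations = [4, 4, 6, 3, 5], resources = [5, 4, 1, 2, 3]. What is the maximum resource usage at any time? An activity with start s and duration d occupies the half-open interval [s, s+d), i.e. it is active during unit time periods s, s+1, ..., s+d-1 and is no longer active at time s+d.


Each activity i is active on [start_i, start_i + duration_i).
Compute total resource usage per time slot:
  t=0: active resources = [], total = 0
  t=1: active resources = [], total = 0
  t=2: active resources = [1, 3], total = 4
  t=3: active resources = [1, 3], total = 4
  t=4: active resources = [1, 3], total = 4
  t=5: active resources = [5, 1, 3], total = 9
  t=6: active resources = [5, 4, 1, 3], total = 13
  t=7: active resources = [5, 4, 1, 2], total = 12
  t=8: active resources = [5, 4, 2], total = 11
  t=9: active resources = [4, 2], total = 6
Peak resource demand = 13

13


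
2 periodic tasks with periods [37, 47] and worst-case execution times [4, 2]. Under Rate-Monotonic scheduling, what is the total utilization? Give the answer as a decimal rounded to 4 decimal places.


Compute individual utilizations (exact fractions):
  Task 1: C/T = 4/37 (approx. 0.1081)
  Task 2: C/T = 2/47 (approx. 0.0426)
Total utilization U = 4/37 + 2/47 = 262/1739
Rounded to 4 decimal places: U = 0.1507
RM (Liu & Layland) bound for 2 tasks = 0.828427; compare with U = 262/1739 (approx. 0.150661)
U <= bound, so schedulable by RM sufficient condition.

0.1507


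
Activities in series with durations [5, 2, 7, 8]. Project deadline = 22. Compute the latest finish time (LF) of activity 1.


LF(activity 1) = deadline - sum of successor durations
Successors: activities 2 through 4 with durations [2, 7, 8]
Sum of successor durations = 17
LF = 22 - 17 = 5

5


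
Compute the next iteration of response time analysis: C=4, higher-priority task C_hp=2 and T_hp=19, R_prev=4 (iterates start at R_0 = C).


R_next = C + ceil(R_prev / T_hp) * C_hp
ceil(4 / 19) = ceil(0.2105) = 1
Interference = 1 * 2 = 2
R_next = 4 + 2 = 6

6


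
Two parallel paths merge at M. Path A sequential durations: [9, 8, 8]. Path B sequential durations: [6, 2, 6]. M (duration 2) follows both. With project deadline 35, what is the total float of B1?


Forward pass: ES(B1) = sum of predecessors on chain B = 0
EF = ES + duration = 0 + 6 = 6
Backward pass: LF(M) = deadline = 35; LS(M) = 35 - 2 = 33
LF(B1) = LS(M) - sum(successors on chain B) = 33 - 8 = 25
LS = LF - duration = 25 - 6 = 19
Total float = LS - ES = 19 - 0 = 19

19


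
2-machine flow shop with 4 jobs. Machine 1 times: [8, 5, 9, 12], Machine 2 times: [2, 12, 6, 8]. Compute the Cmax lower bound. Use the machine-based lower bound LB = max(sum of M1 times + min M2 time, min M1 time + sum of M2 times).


LB1 = sum(M1 times) + min(M2 times) = 34 + 2 = 36
LB2 = min(M1 times) + sum(M2 times) = 5 + 28 = 33
Lower bound = max(LB1, LB2) = max(36, 33) = 36

36


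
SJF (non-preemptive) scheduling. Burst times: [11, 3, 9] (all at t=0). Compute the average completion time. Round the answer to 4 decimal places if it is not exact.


SJF order (ascending): [3, 9, 11]
Completion times:
  Job 1: burst=3, C=3
  Job 2: burst=9, C=12
  Job 3: burst=11, C=23
Average completion = 38/3 = 12.6667

12.6667


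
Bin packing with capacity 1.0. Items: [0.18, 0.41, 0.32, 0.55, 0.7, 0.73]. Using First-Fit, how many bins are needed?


Place items sequentially using First-Fit:
  Item 0.18 -> new Bin 1
  Item 0.41 -> Bin 1 (now 0.59)
  Item 0.32 -> Bin 1 (now 0.91)
  Item 0.55 -> new Bin 2
  Item 0.7 -> new Bin 3
  Item 0.73 -> new Bin 4
Total bins used = 4

4


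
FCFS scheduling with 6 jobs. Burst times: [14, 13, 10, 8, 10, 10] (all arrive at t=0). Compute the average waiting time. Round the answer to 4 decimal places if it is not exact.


FCFS order (as given): [14, 13, 10, 8, 10, 10]
Waiting times:
  Job 1: wait = 0
  Job 2: wait = 14
  Job 3: wait = 27
  Job 4: wait = 37
  Job 5: wait = 45
  Job 6: wait = 55
Sum of waiting times = 178
Average waiting time = 178/6 = 29.6667

29.6667


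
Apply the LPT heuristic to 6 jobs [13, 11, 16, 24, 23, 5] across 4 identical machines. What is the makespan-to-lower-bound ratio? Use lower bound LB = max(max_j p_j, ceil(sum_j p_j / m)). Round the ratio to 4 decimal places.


LPT order: [24, 23, 16, 13, 11, 5]
Machine loads after assignment: [24, 23, 21, 24]
LPT makespan = 24
Lower bound = max(max_job, ceil(total/4)) = max(24, 23) = 24
Ratio = 24 / 24 = 1.0

1.0


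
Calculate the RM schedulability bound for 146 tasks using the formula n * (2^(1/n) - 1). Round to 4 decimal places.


Compute 2^(1/146) = 1.0047588711
Subtract 1: 1.0047588711 - 1 = 0.0047588711
Multiply by n: 146 * 0.0047588711 = 0.6947951806
Round to 4 dp: 0.6948

0.6948


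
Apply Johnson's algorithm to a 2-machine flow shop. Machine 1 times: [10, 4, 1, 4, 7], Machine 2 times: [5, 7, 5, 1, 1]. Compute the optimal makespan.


Apply Johnson's rule:
  Group 1 (a <= b): [(3, 1, 5), (2, 4, 7)]
  Group 2 (a > b): [(1, 10, 5), (4, 4, 1), (5, 7, 1)]
Optimal job order: [3, 2, 1, 4, 5]
Schedule:
  Job 3: M1 done at 1, M2 done at 6
  Job 2: M1 done at 5, M2 done at 13
  Job 1: M1 done at 15, M2 done at 20
  Job 4: M1 done at 19, M2 done at 21
  Job 5: M1 done at 26, M2 done at 27
Makespan = 27

27


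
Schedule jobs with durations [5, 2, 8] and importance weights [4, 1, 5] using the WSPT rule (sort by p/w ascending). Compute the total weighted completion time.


Compute p/w ratios and sort ascending (WSPT): [(5, 4), (8, 5), (2, 1)]
Compute weighted completion times:
  Job (p=5,w=4): C=5, w*C=4*5=20
  Job (p=8,w=5): C=13, w*C=5*13=65
  Job (p=2,w=1): C=15, w*C=1*15=15
Total weighted completion time = 100

100


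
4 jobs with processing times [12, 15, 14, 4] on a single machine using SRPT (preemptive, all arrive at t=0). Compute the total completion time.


Since all jobs arrive at t=0, SRPT equals SPT ordering.
SPT order: [4, 12, 14, 15]
Completion times:
  Job 1: p=4, C=4
  Job 2: p=12, C=16
  Job 3: p=14, C=30
  Job 4: p=15, C=45
Total completion time = 4 + 16 + 30 + 45 = 95

95


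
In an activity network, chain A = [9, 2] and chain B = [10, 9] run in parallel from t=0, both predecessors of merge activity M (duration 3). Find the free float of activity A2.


ES(A2) = sum of predecessors on chain A = 9
EF(A2) = ES + duration = 9 + 2 = 11
Successor of A2 is M. ES(M) = max(sum(A), sum(B)) = max(11, 19) = 19
Free float = ES(successor) - EF(current) = 19 - 11 = 8

8


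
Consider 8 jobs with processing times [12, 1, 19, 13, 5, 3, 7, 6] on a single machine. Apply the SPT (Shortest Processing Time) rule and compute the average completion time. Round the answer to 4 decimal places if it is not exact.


Sort jobs by processing time (SPT order): [1, 3, 5, 6, 7, 12, 13, 19]
Compute completion times sequentially:
  Job 1: processing = 1, completes at 1
  Job 2: processing = 3, completes at 4
  Job 3: processing = 5, completes at 9
  Job 4: processing = 6, completes at 15
  Job 5: processing = 7, completes at 22
  Job 6: processing = 12, completes at 34
  Job 7: processing = 13, completes at 47
  Job 8: processing = 19, completes at 66
Sum of completion times = 198
Average completion time = 198/8 = 24.75

24.75


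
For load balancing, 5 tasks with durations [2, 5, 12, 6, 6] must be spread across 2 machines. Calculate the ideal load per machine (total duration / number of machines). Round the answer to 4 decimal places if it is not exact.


Total processing time = 2 + 5 + 12 + 6 + 6 = 31
Number of machines = 2
Ideal balanced load = 31 / 2 = 15.5

15.5


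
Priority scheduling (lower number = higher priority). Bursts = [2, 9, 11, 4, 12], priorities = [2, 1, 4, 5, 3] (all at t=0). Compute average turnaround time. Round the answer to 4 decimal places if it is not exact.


Sort by priority (ascending = highest first):
Order: [(1, 9), (2, 2), (3, 12), (4, 11), (5, 4)]
Completion times:
  Priority 1, burst=9, C=9
  Priority 2, burst=2, C=11
  Priority 3, burst=12, C=23
  Priority 4, burst=11, C=34
  Priority 5, burst=4, C=38
Average turnaround = 115/5 = 23.0

23.0


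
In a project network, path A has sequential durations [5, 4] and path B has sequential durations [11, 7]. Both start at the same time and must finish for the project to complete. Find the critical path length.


Path A total = 5 + 4 = 9
Path B total = 11 + 7 = 18
Critical path = longest path = max(9, 18) = 18

18


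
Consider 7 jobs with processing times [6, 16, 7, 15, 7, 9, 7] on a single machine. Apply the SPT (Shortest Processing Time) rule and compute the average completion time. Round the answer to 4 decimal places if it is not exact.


Sort jobs by processing time (SPT order): [6, 7, 7, 7, 9, 15, 16]
Compute completion times sequentially:
  Job 1: processing = 6, completes at 6
  Job 2: processing = 7, completes at 13
  Job 3: processing = 7, completes at 20
  Job 4: processing = 7, completes at 27
  Job 5: processing = 9, completes at 36
  Job 6: processing = 15, completes at 51
  Job 7: processing = 16, completes at 67
Sum of completion times = 220
Average completion time = 220/7 = 31.4286

31.4286


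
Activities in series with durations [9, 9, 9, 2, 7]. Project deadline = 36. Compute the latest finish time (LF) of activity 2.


LF(activity 2) = deadline - sum of successor durations
Successors: activities 3 through 5 with durations [9, 2, 7]
Sum of successor durations = 18
LF = 36 - 18 = 18

18


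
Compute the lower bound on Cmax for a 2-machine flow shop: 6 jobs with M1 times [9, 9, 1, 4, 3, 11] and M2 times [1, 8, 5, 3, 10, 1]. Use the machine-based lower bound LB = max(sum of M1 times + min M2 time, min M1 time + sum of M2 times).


LB1 = sum(M1 times) + min(M2 times) = 37 + 1 = 38
LB2 = min(M1 times) + sum(M2 times) = 1 + 28 = 29
Lower bound = max(LB1, LB2) = max(38, 29) = 38

38


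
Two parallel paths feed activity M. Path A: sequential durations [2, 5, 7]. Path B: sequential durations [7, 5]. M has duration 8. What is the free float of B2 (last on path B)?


ES(B2) = sum of predecessors on chain B = 7
EF(B2) = ES + duration = 7 + 5 = 12
Successor of B2 is M. ES(M) = max(sum(A), sum(B)) = max(14, 12) = 14
Free float = ES(successor) - EF(current) = 14 - 12 = 2

2


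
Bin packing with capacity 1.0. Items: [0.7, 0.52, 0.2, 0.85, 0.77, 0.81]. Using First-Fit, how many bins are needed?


Place items sequentially using First-Fit:
  Item 0.7 -> new Bin 1
  Item 0.52 -> new Bin 2
  Item 0.2 -> Bin 1 (now 0.9)
  Item 0.85 -> new Bin 3
  Item 0.77 -> new Bin 4
  Item 0.81 -> new Bin 5
Total bins used = 5

5


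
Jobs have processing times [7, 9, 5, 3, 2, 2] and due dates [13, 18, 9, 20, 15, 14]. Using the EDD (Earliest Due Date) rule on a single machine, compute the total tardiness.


Sort by due date (EDD order): [(5, 9), (7, 13), (2, 14), (2, 15), (9, 18), (3, 20)]
Compute completion times and tardiness:
  Job 1: p=5, d=9, C=5, tardiness=max(0,5-9)=0
  Job 2: p=7, d=13, C=12, tardiness=max(0,12-13)=0
  Job 3: p=2, d=14, C=14, tardiness=max(0,14-14)=0
  Job 4: p=2, d=15, C=16, tardiness=max(0,16-15)=1
  Job 5: p=9, d=18, C=25, tardiness=max(0,25-18)=7
  Job 6: p=3, d=20, C=28, tardiness=max(0,28-20)=8
Total tardiness = 16

16


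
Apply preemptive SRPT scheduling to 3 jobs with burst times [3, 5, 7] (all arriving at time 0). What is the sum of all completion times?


Since all jobs arrive at t=0, SRPT equals SPT ordering.
SPT order: [3, 5, 7]
Completion times:
  Job 1: p=3, C=3
  Job 2: p=5, C=8
  Job 3: p=7, C=15
Total completion time = 3 + 8 + 15 = 26

26


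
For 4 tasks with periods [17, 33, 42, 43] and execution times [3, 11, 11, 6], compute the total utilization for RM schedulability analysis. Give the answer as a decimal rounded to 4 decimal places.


Compute individual utilizations (exact fractions):
  Task 1: C/T = 3/17 (approx. 0.1765)
  Task 2: C/T = 11/33 = 1/3 (approx. 0.3333)
  Task 3: C/T = 11/42 (approx. 0.2619)
  Task 4: C/T = 6/43 (approx. 0.1395)
Total utilization U = 3/17 + 1/3 + 11/42 + 6/43 = 27977/30702
Rounded to 4 decimal places: U = 0.9112
RM (Liu & Layland) bound for 4 tasks = 0.756828; compare with U = 27977/30702 (approx. 0.911244)
bound < U <= 1, so the RM sufficient condition is not met (inconclusive; an exact test such as response-time analysis is needed).

0.9112


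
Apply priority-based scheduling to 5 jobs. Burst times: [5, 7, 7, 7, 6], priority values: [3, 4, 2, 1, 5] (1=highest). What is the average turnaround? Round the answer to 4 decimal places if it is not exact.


Sort by priority (ascending = highest first):
Order: [(1, 7), (2, 7), (3, 5), (4, 7), (5, 6)]
Completion times:
  Priority 1, burst=7, C=7
  Priority 2, burst=7, C=14
  Priority 3, burst=5, C=19
  Priority 4, burst=7, C=26
  Priority 5, burst=6, C=32
Average turnaround = 98/5 = 19.6

19.6


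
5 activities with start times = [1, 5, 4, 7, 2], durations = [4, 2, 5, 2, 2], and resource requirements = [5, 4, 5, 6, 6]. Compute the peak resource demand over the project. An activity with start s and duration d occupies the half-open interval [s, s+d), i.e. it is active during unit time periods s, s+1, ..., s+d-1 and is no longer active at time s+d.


Each activity i is active on [start_i, start_i + duration_i).
Compute total resource usage per time slot:
  t=0: active resources = [], total = 0
  t=1: active resources = [5], total = 5
  t=2: active resources = [5, 6], total = 11
  t=3: active resources = [5, 6], total = 11
  t=4: active resources = [5, 5], total = 10
  t=5: active resources = [4, 5], total = 9
  t=6: active resources = [4, 5], total = 9
  t=7: active resources = [5, 6], total = 11
  t=8: active resources = [5, 6], total = 11
Peak resource demand = 11

11


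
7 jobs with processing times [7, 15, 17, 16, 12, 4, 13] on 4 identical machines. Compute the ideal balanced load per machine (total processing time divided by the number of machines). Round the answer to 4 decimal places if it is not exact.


Total processing time = 7 + 15 + 17 + 16 + 12 + 4 + 13 = 84
Number of machines = 4
Ideal balanced load = 84 / 4 = 21.0

21.0


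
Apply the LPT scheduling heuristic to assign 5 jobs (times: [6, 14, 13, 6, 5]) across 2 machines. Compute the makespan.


Sort jobs in decreasing order (LPT): [14, 13, 6, 6, 5]
Assign each job to the least loaded machine:
  Machine 1: jobs [14, 6], load = 20
  Machine 2: jobs [13, 6, 5], load = 24
Makespan = max load = 24

24


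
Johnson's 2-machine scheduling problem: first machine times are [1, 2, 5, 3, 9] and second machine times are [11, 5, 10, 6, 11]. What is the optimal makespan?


Apply Johnson's rule:
  Group 1 (a <= b): [(1, 1, 11), (2, 2, 5), (4, 3, 6), (3, 5, 10), (5, 9, 11)]
  Group 2 (a > b): []
Optimal job order: [1, 2, 4, 3, 5]
Schedule:
  Job 1: M1 done at 1, M2 done at 12
  Job 2: M1 done at 3, M2 done at 17
  Job 4: M1 done at 6, M2 done at 23
  Job 3: M1 done at 11, M2 done at 33
  Job 5: M1 done at 20, M2 done at 44
Makespan = 44

44


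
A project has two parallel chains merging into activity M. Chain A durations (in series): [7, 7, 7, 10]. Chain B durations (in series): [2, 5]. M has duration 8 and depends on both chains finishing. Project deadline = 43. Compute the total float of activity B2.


Forward pass: ES(B2) = sum of predecessors on chain B = 2
EF = ES + duration = 2 + 5 = 7
Backward pass: LF(M) = deadline = 43; LS(M) = 43 - 8 = 35
LF(B2) = LS(M) - sum(successors on chain B) = 35 - 0 = 35
LS = LF - duration = 35 - 5 = 30
Total float = LS - ES = 30 - 2 = 28

28


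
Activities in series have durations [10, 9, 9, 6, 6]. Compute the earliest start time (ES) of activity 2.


Activity 2 starts after activities 1 through 1 complete.
Predecessor durations: [10]
ES = 10 = 10

10


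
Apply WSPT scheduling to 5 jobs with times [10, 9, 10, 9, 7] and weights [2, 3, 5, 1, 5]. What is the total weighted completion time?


Compute p/w ratios and sort ascending (WSPT): [(7, 5), (10, 5), (9, 3), (10, 2), (9, 1)]
Compute weighted completion times:
  Job (p=7,w=5): C=7, w*C=5*7=35
  Job (p=10,w=5): C=17, w*C=5*17=85
  Job (p=9,w=3): C=26, w*C=3*26=78
  Job (p=10,w=2): C=36, w*C=2*36=72
  Job (p=9,w=1): C=45, w*C=1*45=45
Total weighted completion time = 315

315


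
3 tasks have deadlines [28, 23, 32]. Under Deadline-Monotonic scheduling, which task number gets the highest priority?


Sort tasks by relative deadline (ascending):
  Task 2: deadline = 23
  Task 1: deadline = 28
  Task 3: deadline = 32
Priority order (highest first): [2, 1, 3]
Highest priority task = 2

2


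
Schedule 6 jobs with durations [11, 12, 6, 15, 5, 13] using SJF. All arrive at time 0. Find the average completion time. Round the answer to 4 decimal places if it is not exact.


SJF order (ascending): [5, 6, 11, 12, 13, 15]
Completion times:
  Job 1: burst=5, C=5
  Job 2: burst=6, C=11
  Job 3: burst=11, C=22
  Job 4: burst=12, C=34
  Job 5: burst=13, C=47
  Job 6: burst=15, C=62
Average completion = 181/6 = 30.1667

30.1667


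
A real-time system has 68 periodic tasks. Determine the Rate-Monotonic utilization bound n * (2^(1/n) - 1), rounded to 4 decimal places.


Compute 2^(1/68) = 1.0102454700
Subtract 1: 1.0102454700 - 1 = 0.0102454700
Multiply by n: 68 * 0.0102454700 = 0.6966919600
Round to 4 dp: 0.6967

0.6967


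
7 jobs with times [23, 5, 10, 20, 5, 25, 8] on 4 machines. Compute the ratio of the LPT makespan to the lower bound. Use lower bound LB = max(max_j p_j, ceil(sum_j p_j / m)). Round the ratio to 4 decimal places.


LPT order: [25, 23, 20, 10, 8, 5, 5]
Machine loads after assignment: [25, 23, 25, 23]
LPT makespan = 25
Lower bound = max(max_job, ceil(total/4)) = max(25, 24) = 25
Ratio = 25 / 25 = 1.0

1.0


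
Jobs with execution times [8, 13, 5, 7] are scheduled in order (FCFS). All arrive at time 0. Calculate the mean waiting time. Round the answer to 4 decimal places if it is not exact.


FCFS order (as given): [8, 13, 5, 7]
Waiting times:
  Job 1: wait = 0
  Job 2: wait = 8
  Job 3: wait = 21
  Job 4: wait = 26
Sum of waiting times = 55
Average waiting time = 55/4 = 13.75

13.75


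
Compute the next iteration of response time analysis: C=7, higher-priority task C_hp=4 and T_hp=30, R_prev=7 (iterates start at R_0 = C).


R_next = C + ceil(R_prev / T_hp) * C_hp
ceil(7 / 30) = ceil(0.2333) = 1
Interference = 1 * 4 = 4
R_next = 7 + 4 = 11

11


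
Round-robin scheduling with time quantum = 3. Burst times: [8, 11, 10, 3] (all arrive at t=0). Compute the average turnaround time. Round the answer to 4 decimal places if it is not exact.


Time quantum = 3
Execution trace:
  J1 runs 3 units, time = 3
  J2 runs 3 units, time = 6
  J3 runs 3 units, time = 9
  J4 runs 3 units, time = 12
  J1 runs 3 units, time = 15
  J2 runs 3 units, time = 18
  J3 runs 3 units, time = 21
  J1 runs 2 units, time = 23
  J2 runs 3 units, time = 26
  J3 runs 3 units, time = 29
  J2 runs 2 units, time = 31
  J3 runs 1 units, time = 32
Finish times: [23, 31, 32, 12]
Average turnaround = 98/4 = 24.5

24.5
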